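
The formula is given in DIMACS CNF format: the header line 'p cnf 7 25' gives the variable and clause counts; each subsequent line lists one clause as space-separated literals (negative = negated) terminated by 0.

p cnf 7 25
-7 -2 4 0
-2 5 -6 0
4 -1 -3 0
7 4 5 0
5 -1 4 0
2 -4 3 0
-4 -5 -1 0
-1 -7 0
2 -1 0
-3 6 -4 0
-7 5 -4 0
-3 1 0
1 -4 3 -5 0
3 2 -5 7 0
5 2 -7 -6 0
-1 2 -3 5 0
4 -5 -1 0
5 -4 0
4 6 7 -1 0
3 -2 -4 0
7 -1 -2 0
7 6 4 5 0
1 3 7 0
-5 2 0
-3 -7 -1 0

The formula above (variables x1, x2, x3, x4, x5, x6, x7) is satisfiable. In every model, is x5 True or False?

False

Suppose x5 = True.
The clause (x2) is unit, so x2 = True.
Suppose x7 = False.
The clause (¬x1) is unit, so x1 = False.
The clause (¬x3) is unit, so x3 = False.
That conflicts with the unit clause (x3).
That branch fails; take x7 = True instead.
The clause (x4) is unit, so x4 = True.
The clause (¬x1) is unit, so x1 = False.
The clause (¬x3) is unit, so x3 = False.
That conflicts with the unit clause (x3).
Neither x7 = True nor x7 = False works.
So every satisfying assignment has x5 = False.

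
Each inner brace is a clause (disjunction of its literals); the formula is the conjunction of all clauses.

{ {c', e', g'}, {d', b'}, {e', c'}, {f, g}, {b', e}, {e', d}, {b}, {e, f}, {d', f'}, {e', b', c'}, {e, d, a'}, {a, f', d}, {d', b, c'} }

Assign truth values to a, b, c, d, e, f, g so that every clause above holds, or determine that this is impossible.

UNSATISFIABLE

The clause (b) is unit, so b = 1.
The clause (d') is unit, so d = 0.
The clause (e) is unit, so e = 1.
But (e') is also a unit clause — contradiction.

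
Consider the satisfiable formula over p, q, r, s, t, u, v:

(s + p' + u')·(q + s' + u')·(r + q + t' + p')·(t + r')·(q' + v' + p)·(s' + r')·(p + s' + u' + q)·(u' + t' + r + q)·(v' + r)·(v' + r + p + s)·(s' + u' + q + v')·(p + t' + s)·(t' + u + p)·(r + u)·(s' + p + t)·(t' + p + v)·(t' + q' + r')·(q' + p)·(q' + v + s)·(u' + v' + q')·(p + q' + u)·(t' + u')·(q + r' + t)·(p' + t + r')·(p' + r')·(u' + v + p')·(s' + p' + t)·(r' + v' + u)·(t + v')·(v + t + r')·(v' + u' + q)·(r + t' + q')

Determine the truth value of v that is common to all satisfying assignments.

False

Suppose v = 1.
Unit clause (r) forces r = 1.
Unit clause (t) forces t = 1.
Unit clause (s') forces s = 0.
Unit clause (p) forces p = 1.
That conflicts with the unit clause (p').
So every satisfying assignment has v = False.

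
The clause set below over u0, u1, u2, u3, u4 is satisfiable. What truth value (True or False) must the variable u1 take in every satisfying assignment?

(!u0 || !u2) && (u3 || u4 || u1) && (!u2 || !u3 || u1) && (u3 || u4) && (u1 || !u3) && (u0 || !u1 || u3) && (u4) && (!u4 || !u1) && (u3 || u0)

Suppose u1 = true.
(u4) alone gives u4 = true.
That conflicts with the unit clause (!u4).
So every satisfying assignment has u1 = False.

False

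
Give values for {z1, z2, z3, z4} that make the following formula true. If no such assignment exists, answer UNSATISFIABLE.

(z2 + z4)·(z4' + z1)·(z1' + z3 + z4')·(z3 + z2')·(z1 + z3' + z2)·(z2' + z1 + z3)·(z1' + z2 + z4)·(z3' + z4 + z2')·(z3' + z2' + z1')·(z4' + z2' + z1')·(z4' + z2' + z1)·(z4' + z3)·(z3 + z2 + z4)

z1=1; z2=0; z3=1; z4=1

Suppose z2 = 0.
(z4) alone gives z4 = 1.
(z1) alone gives z1 = 1.
(z3) alone gives z3 = 1.
Every clause now holds.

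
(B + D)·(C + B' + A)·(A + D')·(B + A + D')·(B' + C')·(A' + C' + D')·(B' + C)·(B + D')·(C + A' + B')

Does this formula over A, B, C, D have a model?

Unsatisfiable

Case B = 1:
Unit clause (C') forces C = 0.
That conflicts with the unit clause (C).
Backtrack on B: now try B = 0.
Unit clause (D) forces D = 1.
That conflicts with the unit clause (D').
Either choice for B ends in contradiction.
No assignment satisfies every clause.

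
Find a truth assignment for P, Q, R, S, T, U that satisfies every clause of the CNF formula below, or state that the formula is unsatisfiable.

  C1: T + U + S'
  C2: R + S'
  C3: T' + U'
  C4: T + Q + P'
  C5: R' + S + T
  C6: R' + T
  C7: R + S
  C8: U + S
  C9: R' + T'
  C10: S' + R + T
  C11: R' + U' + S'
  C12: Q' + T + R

Suppose R = 1.
From the singleton clause (T), T = 1.
Now (T') is unsatisfied and unit — conflict.
So R must be the other value — set R = 0.
From the singleton clause (S'), S = 0.
Now (S) is unsatisfied and unit — conflict.
Both values of R lead to a conflict.

UNSATISFIABLE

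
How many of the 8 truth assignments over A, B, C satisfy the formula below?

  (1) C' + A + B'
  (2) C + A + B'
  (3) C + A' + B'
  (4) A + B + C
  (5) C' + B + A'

3

There are 2^3 = 8 truth assignments over (A, B, C).
Split on A. With A = 1, the clauses containing A are satisfied and A' drops from the rest; 2 of the 2^2 = 4 assignments to the other variables satisfy what remains.
With A = 0, by the same count on the reduced clause set, 1 assignment works.
(One model: A=F, B=F, C=T.)
Total: 2 + 1 = 3.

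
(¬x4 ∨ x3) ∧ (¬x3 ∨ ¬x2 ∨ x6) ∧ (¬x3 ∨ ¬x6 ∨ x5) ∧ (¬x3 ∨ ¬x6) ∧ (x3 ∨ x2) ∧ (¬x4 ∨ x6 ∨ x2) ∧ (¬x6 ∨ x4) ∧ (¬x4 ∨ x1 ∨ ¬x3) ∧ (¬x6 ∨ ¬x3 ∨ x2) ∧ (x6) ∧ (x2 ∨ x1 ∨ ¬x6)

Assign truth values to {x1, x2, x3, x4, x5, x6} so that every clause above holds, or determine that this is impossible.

UNSATISFIABLE

(x6) alone gives x6 = True.
(¬x3) alone gives x3 = False.
(¬x4) alone gives x4 = False.
That conflicts with the unit clause (x4).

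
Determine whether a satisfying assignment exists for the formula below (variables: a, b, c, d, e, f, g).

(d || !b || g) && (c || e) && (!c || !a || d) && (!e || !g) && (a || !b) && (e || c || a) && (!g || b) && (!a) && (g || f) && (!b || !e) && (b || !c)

Yes, satisfiable

The clause (!a) is unit, so a = false.
The clause (!b) is unit, so b = false.
The clause (!g) is unit, so g = false.
The clause (f) is unit, so f = true.
The clause (!c) is unit, so c = false.
The clause (e) is unit, so e = true.
All clauses hold; d can take either value.
A satisfying assignment: a: false,  b: false,  c: false,  d: true,  e: true,  f: true,  g: false.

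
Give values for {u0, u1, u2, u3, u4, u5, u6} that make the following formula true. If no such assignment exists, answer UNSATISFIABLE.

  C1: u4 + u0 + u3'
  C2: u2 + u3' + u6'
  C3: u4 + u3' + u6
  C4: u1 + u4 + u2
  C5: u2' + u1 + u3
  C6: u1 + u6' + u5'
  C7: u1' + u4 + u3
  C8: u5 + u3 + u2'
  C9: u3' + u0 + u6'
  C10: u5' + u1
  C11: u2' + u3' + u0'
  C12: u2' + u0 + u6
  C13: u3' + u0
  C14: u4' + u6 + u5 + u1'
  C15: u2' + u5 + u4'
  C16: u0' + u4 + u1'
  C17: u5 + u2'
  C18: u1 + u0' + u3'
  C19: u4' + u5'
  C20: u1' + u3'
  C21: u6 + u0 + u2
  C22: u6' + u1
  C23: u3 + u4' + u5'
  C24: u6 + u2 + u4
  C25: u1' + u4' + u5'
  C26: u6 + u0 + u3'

Try u5 = 0.
From the singleton clause (u2'), u2 = 0.
Try u3 = 0.
Try u1 = 0.
From the singleton clause (u4), u4 = 1.
From the singleton clause (u6'), u6 = 0.
From the singleton clause (u0), u0 = 1.
All clauses are satisfied.

u0: 1, u1: 0, u2: 0, u3: 0, u4: 1, u5: 0, u6: 0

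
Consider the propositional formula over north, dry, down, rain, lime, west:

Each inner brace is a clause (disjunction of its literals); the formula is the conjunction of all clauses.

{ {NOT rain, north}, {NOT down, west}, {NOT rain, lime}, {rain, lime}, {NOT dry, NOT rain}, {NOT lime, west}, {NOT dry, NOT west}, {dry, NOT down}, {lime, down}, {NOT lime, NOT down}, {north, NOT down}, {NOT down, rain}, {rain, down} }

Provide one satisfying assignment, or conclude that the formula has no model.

Case rain = true:
Unit clause (north) forces north = true.
Unit clause (lime) forces lime = true.
Unit clause (NOT dry) forces dry = false.
Unit clause (west) forces west = true.
Unit clause (NOT down) forces down = false.
Every clause now holds.

north ↦ true, dry ↦ false, down ↦ false, rain ↦ true, lime ↦ true, west ↦ true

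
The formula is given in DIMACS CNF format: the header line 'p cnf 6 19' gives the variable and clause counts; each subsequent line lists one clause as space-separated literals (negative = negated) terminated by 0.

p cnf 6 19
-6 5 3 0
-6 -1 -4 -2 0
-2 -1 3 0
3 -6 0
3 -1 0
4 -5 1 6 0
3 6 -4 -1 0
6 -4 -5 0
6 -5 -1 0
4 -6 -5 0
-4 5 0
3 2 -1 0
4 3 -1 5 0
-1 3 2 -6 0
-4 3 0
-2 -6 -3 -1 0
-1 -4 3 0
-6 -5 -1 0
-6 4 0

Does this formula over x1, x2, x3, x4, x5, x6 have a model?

Suppose x3 = False.
(¬x6) alone gives x6 = False.
(¬x1) alone gives x1 = False.
(¬x4) alone gives x4 = False.
(¬x5) alone gives x5 = False.
Every clause is now satisfied; x2 is unconstrained.
A satisfying assignment: x1: False, x2: True, x3: False, x4: False, x5: False, x6: False.

Yes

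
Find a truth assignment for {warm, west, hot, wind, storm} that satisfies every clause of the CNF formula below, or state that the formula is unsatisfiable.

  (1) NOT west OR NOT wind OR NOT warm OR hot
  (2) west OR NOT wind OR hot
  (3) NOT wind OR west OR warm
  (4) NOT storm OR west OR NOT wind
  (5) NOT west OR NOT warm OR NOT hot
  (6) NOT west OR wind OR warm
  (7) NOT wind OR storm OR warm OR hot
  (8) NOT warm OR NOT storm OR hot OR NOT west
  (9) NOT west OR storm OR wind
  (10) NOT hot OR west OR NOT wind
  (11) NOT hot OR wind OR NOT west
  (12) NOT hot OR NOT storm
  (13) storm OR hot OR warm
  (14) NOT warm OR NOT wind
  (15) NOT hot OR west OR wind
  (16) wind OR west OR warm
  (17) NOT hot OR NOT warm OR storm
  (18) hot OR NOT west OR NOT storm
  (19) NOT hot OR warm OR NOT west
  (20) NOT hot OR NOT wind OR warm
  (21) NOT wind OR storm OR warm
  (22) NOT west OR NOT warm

warm: true; west: false; hot: false; wind: false; storm: false

Case hot = false:
Case west = false:
Unit clause (NOT wind) forces wind = false.
Unit clause (warm) forces warm = true.
All clauses hold; storm can take either value.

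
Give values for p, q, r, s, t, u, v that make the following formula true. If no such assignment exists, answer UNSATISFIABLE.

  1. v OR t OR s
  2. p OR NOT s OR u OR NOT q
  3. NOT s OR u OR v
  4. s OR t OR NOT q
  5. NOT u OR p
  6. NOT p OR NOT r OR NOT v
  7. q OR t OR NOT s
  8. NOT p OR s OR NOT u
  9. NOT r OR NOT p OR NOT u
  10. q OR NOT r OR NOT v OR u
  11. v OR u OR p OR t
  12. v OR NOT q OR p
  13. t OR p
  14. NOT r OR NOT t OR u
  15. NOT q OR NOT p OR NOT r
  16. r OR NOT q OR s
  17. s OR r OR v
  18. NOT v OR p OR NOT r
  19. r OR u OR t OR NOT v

Suppose u = true.
From the singleton clause (p), p = true.
From the singleton clause (s), s = true.
From the singleton clause (NOT r), r = false.
Suppose q = true.
Every clause is now satisfied; t, v are unconstrained.

p: true,  q: true,  r: false,  s: true,  t: true,  u: true,  v: false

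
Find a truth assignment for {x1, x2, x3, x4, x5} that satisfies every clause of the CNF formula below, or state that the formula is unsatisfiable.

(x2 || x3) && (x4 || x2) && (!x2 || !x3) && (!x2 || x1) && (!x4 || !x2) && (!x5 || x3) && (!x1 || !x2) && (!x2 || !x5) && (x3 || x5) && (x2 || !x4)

Try x2 = true.
From the singleton clause (!x3), x3 = false.
From the singleton clause (x1), x1 = true.
That conflicts with the unit clause (!x1).
Backtrack on x2: now try x2 = false.
From the singleton clause (x3), x3 = true.
From the singleton clause (x4), x4 = true.
That conflicts with the unit clause (!x4).
Neither x2 = true nor x2 = false works.

UNSATISFIABLE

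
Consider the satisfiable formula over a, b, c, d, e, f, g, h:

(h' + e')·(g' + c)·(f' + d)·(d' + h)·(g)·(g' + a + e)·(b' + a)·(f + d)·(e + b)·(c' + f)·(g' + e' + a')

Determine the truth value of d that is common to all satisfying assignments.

Suppose d = 0.
Unit clause (f') forces f = 0.
Now (f) is unsatisfied and unit — conflict.
So every satisfying assignment has d = True.

True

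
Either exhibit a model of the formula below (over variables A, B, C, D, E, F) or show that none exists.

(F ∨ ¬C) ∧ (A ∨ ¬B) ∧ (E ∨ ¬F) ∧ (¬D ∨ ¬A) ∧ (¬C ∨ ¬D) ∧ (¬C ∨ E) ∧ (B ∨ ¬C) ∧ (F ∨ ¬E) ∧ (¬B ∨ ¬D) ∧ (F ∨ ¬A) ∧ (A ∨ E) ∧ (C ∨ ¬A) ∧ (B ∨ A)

Try F = True.
(E) alone gives E = True.
Try A = True.
(¬D) alone gives D = False.
(C) alone gives C = True.
(B) alone gives B = True.
All clauses are satisfied.

A: True, B: True, C: True, D: False, E: True, F: True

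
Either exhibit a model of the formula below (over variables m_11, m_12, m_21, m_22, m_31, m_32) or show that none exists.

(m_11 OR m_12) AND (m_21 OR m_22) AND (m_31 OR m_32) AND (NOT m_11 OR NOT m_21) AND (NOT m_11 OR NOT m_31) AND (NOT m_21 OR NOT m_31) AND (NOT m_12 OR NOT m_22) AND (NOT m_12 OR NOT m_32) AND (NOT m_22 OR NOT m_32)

UNSATISFIABLE

Suppose m_11 = true.
Unit clause (NOT m_21) forces m_21 = false.
Unit clause (m_22) forces m_22 = true.
Unit clause (NOT m_31) forces m_31 = false.
Unit clause (m_32) forces m_32 = true.
But (NOT m_32) is also a unit clause — contradiction.
Backtrack on m_11: now try m_11 = false.
Unit clause (m_12) forces m_12 = true.
Unit clause (NOT m_22) forces m_22 = false.
Unit clause (m_21) forces m_21 = true.
Unit clause (NOT m_31) forces m_31 = false.
Unit clause (m_32) forces m_32 = true.
But (NOT m_32) is also a unit clause — contradiction.
Either choice for m_11 ends in contradiction.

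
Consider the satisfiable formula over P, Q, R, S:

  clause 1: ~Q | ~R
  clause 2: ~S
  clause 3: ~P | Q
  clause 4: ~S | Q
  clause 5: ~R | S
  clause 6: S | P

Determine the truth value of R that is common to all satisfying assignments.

False

Suppose R = 1.
From the singleton clause (~Q), Q = 0.
From the singleton clause (~S), S = 0.
Now (S) is unsatisfied and unit — conflict.
So every satisfying assignment has R = False.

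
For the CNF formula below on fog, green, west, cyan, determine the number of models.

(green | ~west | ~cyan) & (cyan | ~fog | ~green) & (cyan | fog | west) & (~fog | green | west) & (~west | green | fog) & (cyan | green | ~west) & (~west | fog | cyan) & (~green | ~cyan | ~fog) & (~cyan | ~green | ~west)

2

There are 2^4 = 16 truth assignments over (fog, green, west, cyan).
Split on green. With green = 1, the clauses containing green are satisfied and ~green drops from the rest; 1 of the 2^3 = 8 assignments to the other variables satisfy what remains.
With green = 0, by the same count on the reduced clause set, 1 assignment works.
Total: 1 + 1 = 2.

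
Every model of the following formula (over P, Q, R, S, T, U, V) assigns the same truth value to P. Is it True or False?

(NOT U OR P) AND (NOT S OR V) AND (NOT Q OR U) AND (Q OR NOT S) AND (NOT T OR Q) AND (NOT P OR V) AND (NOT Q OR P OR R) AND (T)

Suppose P = false.
(NOT U) alone gives U = false.
(NOT Q) alone gives Q = false.
(NOT S) alone gives S = false.
(NOT T) alone gives T = false.
That conflicts with the unit clause (T).
So every satisfying assignment has P = True.

True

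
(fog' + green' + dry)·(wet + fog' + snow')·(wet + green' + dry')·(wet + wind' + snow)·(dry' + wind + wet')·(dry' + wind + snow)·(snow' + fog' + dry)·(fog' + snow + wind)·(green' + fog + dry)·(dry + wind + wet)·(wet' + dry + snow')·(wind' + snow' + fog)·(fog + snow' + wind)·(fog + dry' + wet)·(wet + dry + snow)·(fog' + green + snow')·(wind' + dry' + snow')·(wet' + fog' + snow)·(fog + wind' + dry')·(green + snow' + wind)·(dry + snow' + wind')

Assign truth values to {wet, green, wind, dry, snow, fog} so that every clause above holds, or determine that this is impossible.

wet ↦ 1, green ↦ 0, wind ↦ 0, dry ↦ 0, snow ↦ 0, fog ↦ 0

Suppose fog = 0.
Suppose green = 0.
Suppose wind = 0.
From the singleton clause (snow'), snow = 0.
From the singleton clause (dry'), dry = 0.
From the singleton clause (wet), wet = 1.
This assignment satisfies each clause.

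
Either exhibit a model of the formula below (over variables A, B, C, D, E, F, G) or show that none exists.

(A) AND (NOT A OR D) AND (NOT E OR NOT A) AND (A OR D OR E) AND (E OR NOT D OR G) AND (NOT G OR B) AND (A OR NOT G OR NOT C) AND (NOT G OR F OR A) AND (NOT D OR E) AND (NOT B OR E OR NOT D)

(A) alone gives A = true.
(D) alone gives D = true.
(NOT E) alone gives E = false.
Now (E) is unsatisfied and unit — conflict.

UNSATISFIABLE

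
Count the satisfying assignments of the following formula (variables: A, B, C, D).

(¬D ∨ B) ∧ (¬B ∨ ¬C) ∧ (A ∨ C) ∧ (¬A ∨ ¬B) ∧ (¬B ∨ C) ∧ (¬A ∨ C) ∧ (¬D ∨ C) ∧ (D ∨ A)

There are 2^4 = 16 truth assignments over (A, B, C, D).
Check each against the 8 clauses (columns in the order A, B, C, D):
  F F F F  ✗ fails (A ∨ C)
  F F F T  ✗ fails (¬D ∨ B)
  F F T F  ✗ fails (D ∨ A)
  F F T T  ✗ fails (¬D ∨ B)
  F T F F  ✗ fails (A ∨ C)
  F T F T  ✗ fails (A ∨ C)
  F T T F  ✗ fails (¬B ∨ ¬C)
  F T T T  ✗ fails (¬B ∨ ¬C)
  T F F F  ✗ fails (¬A ∨ C)
  T F F T  ✗ fails (¬D ∨ B)
  T F T F  ✓ satisfies all
  T F T T  ✗ fails (¬D ∨ B)
  T T F F  ✗ fails (¬A ∨ ¬B)
  T T F T  ✗ fails (¬A ∨ ¬B)
  T T T F  ✗ fails (¬B ∨ ¬C)
  T T T T  ✗ fails (¬B ∨ ¬C)
1 of the 16 rows is a model.

1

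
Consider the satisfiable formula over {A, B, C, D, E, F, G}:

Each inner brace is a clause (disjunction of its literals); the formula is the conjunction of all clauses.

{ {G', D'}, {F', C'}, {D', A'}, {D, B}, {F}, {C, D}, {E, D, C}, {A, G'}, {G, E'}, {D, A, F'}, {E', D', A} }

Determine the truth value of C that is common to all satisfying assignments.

Suppose C = 1.
(F') alone gives F = 0.
That conflicts with the unit clause (F).
So every satisfying assignment has C = False.

False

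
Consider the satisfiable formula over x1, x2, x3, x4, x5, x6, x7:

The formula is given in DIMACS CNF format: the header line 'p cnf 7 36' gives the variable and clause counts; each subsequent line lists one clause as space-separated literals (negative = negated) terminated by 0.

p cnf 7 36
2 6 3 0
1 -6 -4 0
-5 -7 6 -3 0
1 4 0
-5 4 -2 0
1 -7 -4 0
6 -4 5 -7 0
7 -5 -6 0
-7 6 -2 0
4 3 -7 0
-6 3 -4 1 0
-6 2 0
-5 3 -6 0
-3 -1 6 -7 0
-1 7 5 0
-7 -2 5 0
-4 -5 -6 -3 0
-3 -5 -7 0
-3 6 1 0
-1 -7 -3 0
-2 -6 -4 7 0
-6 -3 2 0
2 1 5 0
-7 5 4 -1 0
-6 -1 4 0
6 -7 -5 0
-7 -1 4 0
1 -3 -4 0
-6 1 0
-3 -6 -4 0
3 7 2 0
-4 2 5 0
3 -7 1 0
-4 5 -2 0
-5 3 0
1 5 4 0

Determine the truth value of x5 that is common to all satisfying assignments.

Suppose x5 = False.
Suppose x1 = True.
(x7) alone gives x7 = True.
(¬x2) alone gives x2 = False.
(¬x6) alone gives x6 = False.
(x3) alone gives x3 = True.
But (¬x3) is also a unit clause — contradiction.
Undo x1 and try x1 = False.
(x4) alone gives x4 = True.
(¬x6) alone gives x6 = False.
(¬x7) alone gives x7 = False.
(¬x3) alone gives x3 = False.
(x2) alone gives x2 = True.
But (¬x2) is also a unit clause — contradiction.
Either choice for x1 ends in contradiction.
So every satisfying assignment has x5 = True.

True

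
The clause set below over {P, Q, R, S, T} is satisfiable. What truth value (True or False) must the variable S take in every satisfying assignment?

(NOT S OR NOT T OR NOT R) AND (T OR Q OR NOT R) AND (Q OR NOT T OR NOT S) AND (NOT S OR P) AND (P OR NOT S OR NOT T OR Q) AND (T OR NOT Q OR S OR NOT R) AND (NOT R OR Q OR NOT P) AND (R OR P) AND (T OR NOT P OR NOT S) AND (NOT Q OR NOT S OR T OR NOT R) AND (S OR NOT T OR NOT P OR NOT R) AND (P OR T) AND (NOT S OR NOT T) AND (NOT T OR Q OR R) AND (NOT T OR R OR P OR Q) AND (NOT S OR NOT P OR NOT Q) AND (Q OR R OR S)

Suppose S = true.
The clause (P) is unit, so P = true.
The clause (T) is unit, so T = true.
But (NOT T) is also a unit clause — contradiction.
So every satisfying assignment has S = False.

False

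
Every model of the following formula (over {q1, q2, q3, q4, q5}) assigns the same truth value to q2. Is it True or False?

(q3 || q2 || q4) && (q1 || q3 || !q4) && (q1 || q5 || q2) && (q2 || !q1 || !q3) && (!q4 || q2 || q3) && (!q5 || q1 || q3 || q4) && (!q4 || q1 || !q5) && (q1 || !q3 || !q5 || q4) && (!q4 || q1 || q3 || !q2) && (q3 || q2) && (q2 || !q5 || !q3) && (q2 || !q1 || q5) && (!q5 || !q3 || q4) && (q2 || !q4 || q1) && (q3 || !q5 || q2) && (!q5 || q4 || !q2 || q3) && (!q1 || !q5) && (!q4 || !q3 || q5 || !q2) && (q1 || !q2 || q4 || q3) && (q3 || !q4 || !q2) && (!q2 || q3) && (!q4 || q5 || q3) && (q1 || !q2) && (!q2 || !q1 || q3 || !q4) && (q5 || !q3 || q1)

True

Suppose q2 = false.
From the singleton clause (q3), q3 = true.
From the singleton clause (!q1), q1 = false.
From the singleton clause (q5), q5 = true.
But (!q5) is also a unit clause — contradiction.
So every satisfying assignment has q2 = True.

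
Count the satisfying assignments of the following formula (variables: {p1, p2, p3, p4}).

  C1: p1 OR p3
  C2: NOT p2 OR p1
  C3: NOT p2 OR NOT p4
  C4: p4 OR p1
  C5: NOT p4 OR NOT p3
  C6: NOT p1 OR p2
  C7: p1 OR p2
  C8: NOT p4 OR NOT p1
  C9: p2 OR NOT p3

2

There are 2^4 = 16 truth assignments over (p1, p2, p3, p4).
Check each against the 9 clauses (columns in the order p1, p2, p3, p4):
  F F F F  ✗ fails (p1 OR p3)
  F F F T  ✗ fails (p1 OR p3)
  F F T F  ✗ fails (p4 OR p1)
  F F T T  ✗ fails (NOT p4 OR NOT p3)
  F T F F  ✗ fails (p1 OR p3)
  F T F T  ✗ fails (p1 OR p3)
  F T T F  ✗ fails (NOT p2 OR p1)
  F T T T  ✗ fails (NOT p2 OR p1)
  T F F F  ✗ fails (NOT p1 OR p2)
  T F F T  ✗ fails (NOT p1 OR p2)
  T F T F  ✗ fails (NOT p1 OR p2)
  T F T T  ✗ fails (NOT p4 OR NOT p3)
  T T F F  ✓ satisfies all
  T T F T  ✗ fails (NOT p2 OR NOT p4)
  T T T F  ✓ satisfies all
  T T T T  ✗ fails (NOT p2 OR NOT p4)
2 of the 16 rows are models.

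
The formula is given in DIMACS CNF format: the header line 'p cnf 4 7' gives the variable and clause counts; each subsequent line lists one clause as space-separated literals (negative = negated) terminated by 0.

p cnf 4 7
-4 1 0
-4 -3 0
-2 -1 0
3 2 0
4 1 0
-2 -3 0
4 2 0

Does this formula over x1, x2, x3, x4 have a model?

Unsatisfiable

Branch on x4: set x4 = False.
Unit clause (x1) forces x1 = True.
Unit clause (¬x2) forces x2 = False.
That conflicts with the unit clause (x2).
So x4 must be the other value — set x4 = True.
Unit clause (x1) forces x1 = True.
Unit clause (¬x3) forces x3 = False.
Unit clause (¬x2) forces x2 = False.
That conflicts with the unit clause (x2).
Neither x4 = True nor x4 = False works.
No assignment satisfies every clause.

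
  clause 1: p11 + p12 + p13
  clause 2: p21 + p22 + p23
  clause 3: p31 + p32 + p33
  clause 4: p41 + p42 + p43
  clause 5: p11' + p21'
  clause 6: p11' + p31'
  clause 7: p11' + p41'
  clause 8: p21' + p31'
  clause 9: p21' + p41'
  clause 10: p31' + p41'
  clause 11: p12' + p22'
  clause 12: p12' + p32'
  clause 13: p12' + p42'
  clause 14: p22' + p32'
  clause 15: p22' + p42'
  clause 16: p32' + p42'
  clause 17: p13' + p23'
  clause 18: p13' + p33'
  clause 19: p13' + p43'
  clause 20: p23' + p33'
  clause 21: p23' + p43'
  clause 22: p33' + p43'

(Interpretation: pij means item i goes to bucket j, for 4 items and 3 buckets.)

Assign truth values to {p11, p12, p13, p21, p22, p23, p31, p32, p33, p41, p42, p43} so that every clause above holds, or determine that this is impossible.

Branch on p11: set p11 = 0.
Branch on p12: set p12 = 1.
Unit clause (p22') forces p22 = 0.
Unit clause (p32') forces p32 = 0.
Unit clause (p42') forces p42 = 0.
Branch on p21: set p21 = 1.
Unit clause (p31') forces p31 = 0.
Unit clause (p33) forces p33 = 1.
Unit clause (p41') forces p41 = 0.
Unit clause (p43) forces p43 = 1.
But (p43') is also a unit clause — contradiction.
So p21 must be the other value — set p21 = 0.
Unit clause (p23) forces p23 = 1.
Unit clause (p13') forces p13 = 0.
Unit clause (p33') forces p33 = 0.
Unit clause (p31) forces p31 = 1.
Unit clause (p41') forces p41 = 0.
Unit clause (p43) forces p43 = 1.
But (p43') is also a unit clause — contradiction.
Neither p21 = 1 nor p21 = 0 works.
So p12 must be the other value — set p12 = 0.
Unit clause (p13) forces p13 = 1.
Unit clause (p23') forces p23 = 0.
Unit clause (p33') forces p33 = 0.
Unit clause (p43') forces p43 = 0.
Branch on p21: set p21 = 1.
Unit clause (p31') forces p31 = 0.
Unit clause (p32) forces p32 = 1.
Unit clause (p41') forces p41 = 0.
Unit clause (p42) forces p42 = 1.
But (p42') is also a unit clause — contradiction.
So p21 must be the other value — set p21 = 0.
Unit clause (p22) forces p22 = 1.
Unit clause (p32') forces p32 = 0.
Unit clause (p31) forces p31 = 1.
Unit clause (p41') forces p41 = 0.
Unit clause (p42) forces p42 = 1.
But (p42') is also a unit clause — contradiction.
Neither p21 = 1 nor p21 = 0 works.
Neither p12 = 1 nor p12 = 0 works.
So p11 must be the other value — set p11 = 1.
Unit clause (p21') forces p21 = 0.
Unit clause (p31') forces p31 = 0.
Unit clause (p41') forces p41 = 0.
Branch on p22: set p22 = 1.
Unit clause (p12') forces p12 = 0.
Unit clause (p32') forces p32 = 0.
Unit clause (p33) forces p33 = 1.
Unit clause (p42') forces p42 = 0.
Unit clause (p43) forces p43 = 1.
But (p43') is also a unit clause — contradiction.
So p22 must be the other value — set p22 = 0.
Unit clause (p23) forces p23 = 1.
Unit clause (p13') forces p13 = 0.
Unit clause (p33') forces p33 = 0.
Unit clause (p32) forces p32 = 1.
Unit clause (p12') forces p12 = 0.
Unit clause (p42') forces p42 = 0.
Unit clause (p43) forces p43 = 1.
But (p43') is also a unit clause — contradiction.
Neither p22 = 1 nor p22 = 0 works.
Neither p11 = 1 nor p11 = 0 works.

UNSATISFIABLE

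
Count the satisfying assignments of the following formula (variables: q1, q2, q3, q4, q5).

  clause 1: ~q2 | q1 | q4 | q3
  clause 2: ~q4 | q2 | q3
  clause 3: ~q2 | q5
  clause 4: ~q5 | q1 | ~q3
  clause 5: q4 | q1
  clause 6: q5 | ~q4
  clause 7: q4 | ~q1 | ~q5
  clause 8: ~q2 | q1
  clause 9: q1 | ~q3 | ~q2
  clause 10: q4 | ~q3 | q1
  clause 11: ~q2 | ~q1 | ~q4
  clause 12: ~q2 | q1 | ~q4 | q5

3

There are 2^5 = 32 truth assignments over (q1, q2, q3, q4, q5).
Split on q5. With q5 = 1, the clauses containing q5 are satisfied and ~q5 drops from the rest; 1 of the 2^4 = 16 assignments to the other variables satisfy what remains.
With q5 = 0, by the same count on the reduced clause set, 2 assignments work.
Total: 1 + 2 = 3.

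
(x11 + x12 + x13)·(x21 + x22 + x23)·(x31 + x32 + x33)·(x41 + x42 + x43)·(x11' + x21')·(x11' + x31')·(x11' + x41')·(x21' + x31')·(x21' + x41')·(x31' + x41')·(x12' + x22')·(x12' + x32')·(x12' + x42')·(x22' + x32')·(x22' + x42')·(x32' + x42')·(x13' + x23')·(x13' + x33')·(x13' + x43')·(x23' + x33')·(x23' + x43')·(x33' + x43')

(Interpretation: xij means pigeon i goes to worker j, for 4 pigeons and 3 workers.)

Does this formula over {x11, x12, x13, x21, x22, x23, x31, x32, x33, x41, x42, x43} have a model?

No

Case x11 = 0:
Case x12 = 1:
(x22') alone gives x22 = 0.
(x32') alone gives x32 = 0.
(x42') alone gives x42 = 0.
Case x21 = 1:
(x31') alone gives x31 = 0.
(x33) alone gives x33 = 1.
(x41') alone gives x41 = 0.
(x43) alone gives x43 = 1.
That conflicts with the unit clause (x43').
That branch fails; take x21 = 0 instead.
(x23) alone gives x23 = 1.
(x13') alone gives x13 = 0.
(x33') alone gives x33 = 0.
(x31) alone gives x31 = 1.
(x41') alone gives x41 = 0.
(x43) alone gives x43 = 1.
That conflicts with the unit clause (x43').
Either choice for x21 ends in contradiction.
That branch fails; take x12 = 0 instead.
(x13) alone gives x13 = 1.
(x23') alone gives x23 = 0.
(x33') alone gives x33 = 0.
(x43') alone gives x43 = 0.
Case x21 = 1:
(x31') alone gives x31 = 0.
(x32) alone gives x32 = 1.
(x41') alone gives x41 = 0.
(x42) alone gives x42 = 1.
That conflicts with the unit clause (x42').
That branch fails; take x21 = 0 instead.
(x22) alone gives x22 = 1.
(x32') alone gives x32 = 0.
(x31) alone gives x31 = 1.
(x41') alone gives x41 = 0.
(x42) alone gives x42 = 1.
That conflicts with the unit clause (x42').
Either choice for x21 ends in contradiction.
Either choice for x12 ends in contradiction.
That branch fails; take x11 = 1 instead.
(x21') alone gives x21 = 0.
(x31') alone gives x31 = 0.
(x41') alone gives x41 = 0.
Case x22 = 1:
(x12') alone gives x12 = 0.
(x32') alone gives x32 = 0.
(x33) alone gives x33 = 1.
(x42') alone gives x42 = 0.
(x43) alone gives x43 = 1.
That conflicts with the unit clause (x43').
That branch fails; take x22 = 0 instead.
(x23) alone gives x23 = 1.
(x13') alone gives x13 = 0.
(x33') alone gives x33 = 0.
(x32) alone gives x32 = 1.
(x12') alone gives x12 = 0.
(x42') alone gives x42 = 0.
(x43) alone gives x43 = 1.
That conflicts with the unit clause (x43').
Either choice for x22 ends in contradiction.
Either choice for x11 ends in contradiction.
No assignment satisfies every clause.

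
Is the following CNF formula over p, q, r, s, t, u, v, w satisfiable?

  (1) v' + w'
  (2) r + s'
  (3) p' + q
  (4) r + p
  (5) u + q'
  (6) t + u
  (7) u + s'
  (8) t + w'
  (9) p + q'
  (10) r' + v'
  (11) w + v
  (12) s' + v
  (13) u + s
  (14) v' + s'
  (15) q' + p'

Try v = 0.
(w) alone gives w = 1.
(t) alone gives t = 1.
(s') alone gives s = 0.
(u) alone gives u = 1.
Try p = 0.
(r) alone gives r = 1.
(q') alone gives q = 0.
All clauses are satisfied.
A satisfying assignment: p ↦ 0,  q ↦ 0,  r ↦ 1,  s ↦ 0,  t ↦ 1,  u ↦ 1,  v ↦ 0,  w ↦ 1.

Satisfiable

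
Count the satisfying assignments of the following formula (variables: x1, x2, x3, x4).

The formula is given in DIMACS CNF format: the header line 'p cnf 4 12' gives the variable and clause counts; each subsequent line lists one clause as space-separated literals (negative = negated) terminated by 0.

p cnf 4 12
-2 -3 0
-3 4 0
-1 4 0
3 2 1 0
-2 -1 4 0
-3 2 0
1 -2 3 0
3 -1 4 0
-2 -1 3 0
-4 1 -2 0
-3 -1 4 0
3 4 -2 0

There are 2^4 = 16 truth assignments over (x1, x2, x3, x4).
Check each against the 12 clauses (columns in the order x1, x2, x3, x4):
  F F F F  ✗ fails (x3 ∨ x2 ∨ x1)
  F F F T  ✗ fails (x3 ∨ x2 ∨ x1)
  F F T F  ✗ fails (¬x3 ∨ x4)
  F F T T  ✗ fails (¬x3 ∨ x2)
  F T F F  ✗ fails (x1 ∨ ¬x2 ∨ x3)
  F T F T  ✗ fails (x1 ∨ ¬x2 ∨ x3)
  F T T F  ✗ fails (¬x2 ∨ ¬x3)
  F T T T  ✗ fails (¬x2 ∨ ¬x3)
  T F F F  ✗ fails (¬x1 ∨ x4)
  T F F T  ✓ satisfies all
  T F T F  ✗ fails (¬x3 ∨ x4)
  T F T T  ✗ fails (¬x3 ∨ x2)
  T T F F  ✗ fails (¬x1 ∨ x4)
  T T F T  ✗ fails (¬x2 ∨ ¬x1 ∨ x3)
  T T T F  ✗ fails (¬x2 ∨ ¬x3)
  T T T T  ✗ fails (¬x2 ∨ ¬x3)
1 of the 16 rows is a model.

1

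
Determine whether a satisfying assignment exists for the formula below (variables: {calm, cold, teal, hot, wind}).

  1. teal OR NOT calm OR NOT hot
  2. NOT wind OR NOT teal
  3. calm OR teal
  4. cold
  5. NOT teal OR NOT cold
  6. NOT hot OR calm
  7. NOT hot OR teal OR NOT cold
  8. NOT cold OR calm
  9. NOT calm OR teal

Unsatisfiable

Unit clause (cold) forces cold = true.
Unit clause (NOT teal) forces teal = false.
Unit clause (calm) forces calm = true.
Now (NOT calm) is unsatisfied and unit — conflict.
No assignment satisfies every clause.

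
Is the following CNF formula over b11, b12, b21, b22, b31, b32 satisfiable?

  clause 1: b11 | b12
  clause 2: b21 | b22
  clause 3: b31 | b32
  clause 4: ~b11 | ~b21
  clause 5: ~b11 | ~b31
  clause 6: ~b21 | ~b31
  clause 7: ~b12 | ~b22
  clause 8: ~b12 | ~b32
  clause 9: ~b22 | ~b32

No, unsatisfiable

Try b11 = 1.
From the singleton clause (~b21), b21 = 0.
From the singleton clause (b22), b22 = 1.
From the singleton clause (~b31), b31 = 0.
From the singleton clause (b32), b32 = 1.
That conflicts with the unit clause (~b32).
Backtrack on b11: now try b11 = 0.
From the singleton clause (b12), b12 = 1.
From the singleton clause (~b22), b22 = 0.
From the singleton clause (b21), b21 = 1.
From the singleton clause (~b31), b31 = 0.
From the singleton clause (b32), b32 = 1.
That conflicts with the unit clause (~b32).
Neither b11 = 1 nor b11 = 0 works.
No assignment satisfies every clause.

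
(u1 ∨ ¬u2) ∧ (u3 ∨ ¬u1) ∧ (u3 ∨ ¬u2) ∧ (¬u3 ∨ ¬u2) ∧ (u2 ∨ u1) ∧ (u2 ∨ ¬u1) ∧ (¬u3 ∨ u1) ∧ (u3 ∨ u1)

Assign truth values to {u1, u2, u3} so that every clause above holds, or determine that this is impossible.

Suppose u1 = True.
From the singleton clause (u3), u3 = True.
From the singleton clause (¬u2), u2 = False.
Now (u2) is unsatisfied and unit — conflict.
Backtrack on u1: now try u1 = False.
From the singleton clause (¬u2), u2 = False.
Now (u2) is unsatisfied and unit — conflict.
Both values of u1 lead to a conflict.

UNSATISFIABLE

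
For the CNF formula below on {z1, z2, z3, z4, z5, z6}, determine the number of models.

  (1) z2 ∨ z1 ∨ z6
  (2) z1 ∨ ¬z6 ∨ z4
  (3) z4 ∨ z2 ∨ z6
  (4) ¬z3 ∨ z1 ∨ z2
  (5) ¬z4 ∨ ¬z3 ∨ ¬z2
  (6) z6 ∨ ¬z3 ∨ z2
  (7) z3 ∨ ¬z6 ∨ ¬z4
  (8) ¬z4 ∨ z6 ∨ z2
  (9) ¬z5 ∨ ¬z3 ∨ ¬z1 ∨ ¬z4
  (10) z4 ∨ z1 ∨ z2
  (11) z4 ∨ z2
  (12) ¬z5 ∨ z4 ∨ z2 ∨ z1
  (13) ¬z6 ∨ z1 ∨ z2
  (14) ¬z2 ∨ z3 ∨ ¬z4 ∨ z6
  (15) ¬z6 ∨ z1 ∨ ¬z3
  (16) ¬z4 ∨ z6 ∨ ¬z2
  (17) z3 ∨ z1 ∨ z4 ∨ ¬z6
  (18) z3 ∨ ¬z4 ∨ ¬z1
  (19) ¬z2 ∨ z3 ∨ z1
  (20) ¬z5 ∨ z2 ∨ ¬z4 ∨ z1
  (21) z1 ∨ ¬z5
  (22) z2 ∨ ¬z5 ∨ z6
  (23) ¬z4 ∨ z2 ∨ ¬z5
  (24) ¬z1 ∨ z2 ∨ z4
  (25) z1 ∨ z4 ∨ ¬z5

There are 2^6 = 64 truth assignments over (z1, z2, z3, z4, z5, z6).
Split on z4. With z4 = True, the clauses containing z4 are satisfied and ¬z4 drops from the rest; 1 of the 2^5 = 32 assignments to the other variables satisfy what remains.
With z4 = False, by the same count on the reduced clause set, 9 assignments work.
(One model: z1=F, z2=T, z3=T, z4=F, z5=F, z6=F.)
Total: 1 + 9 = 10.

10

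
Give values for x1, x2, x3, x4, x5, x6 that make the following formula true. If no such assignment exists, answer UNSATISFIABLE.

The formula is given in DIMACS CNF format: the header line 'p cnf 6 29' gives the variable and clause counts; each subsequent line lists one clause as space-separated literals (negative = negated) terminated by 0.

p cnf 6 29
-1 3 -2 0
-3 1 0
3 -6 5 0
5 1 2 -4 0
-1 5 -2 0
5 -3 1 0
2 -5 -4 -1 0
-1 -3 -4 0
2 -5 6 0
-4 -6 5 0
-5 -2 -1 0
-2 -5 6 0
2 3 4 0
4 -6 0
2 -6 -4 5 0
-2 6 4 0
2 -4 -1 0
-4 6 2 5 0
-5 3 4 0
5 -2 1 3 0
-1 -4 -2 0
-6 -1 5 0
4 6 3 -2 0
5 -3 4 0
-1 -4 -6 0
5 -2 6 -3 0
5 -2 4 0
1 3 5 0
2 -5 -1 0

Suppose x3 = False.
Suppose x1 = False.
The clause (x5) is unit, so x5 = True.
The clause (x4) is unit, so x4 = True.
Suppose x2 = True.
The clause (x6) is unit, so x6 = True.
This assignment satisfies each clause.

x1=False, x2=True, x3=False, x4=True, x5=True, x6=True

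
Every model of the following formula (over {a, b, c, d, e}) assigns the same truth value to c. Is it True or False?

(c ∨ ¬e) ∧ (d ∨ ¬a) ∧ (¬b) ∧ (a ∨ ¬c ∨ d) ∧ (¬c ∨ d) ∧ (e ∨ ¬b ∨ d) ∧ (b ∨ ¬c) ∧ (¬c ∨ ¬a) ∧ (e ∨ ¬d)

False

Suppose c = True.
(¬b) alone gives b = False.
Now (b) is unsatisfied and unit — conflict.
So every satisfying assignment has c = False.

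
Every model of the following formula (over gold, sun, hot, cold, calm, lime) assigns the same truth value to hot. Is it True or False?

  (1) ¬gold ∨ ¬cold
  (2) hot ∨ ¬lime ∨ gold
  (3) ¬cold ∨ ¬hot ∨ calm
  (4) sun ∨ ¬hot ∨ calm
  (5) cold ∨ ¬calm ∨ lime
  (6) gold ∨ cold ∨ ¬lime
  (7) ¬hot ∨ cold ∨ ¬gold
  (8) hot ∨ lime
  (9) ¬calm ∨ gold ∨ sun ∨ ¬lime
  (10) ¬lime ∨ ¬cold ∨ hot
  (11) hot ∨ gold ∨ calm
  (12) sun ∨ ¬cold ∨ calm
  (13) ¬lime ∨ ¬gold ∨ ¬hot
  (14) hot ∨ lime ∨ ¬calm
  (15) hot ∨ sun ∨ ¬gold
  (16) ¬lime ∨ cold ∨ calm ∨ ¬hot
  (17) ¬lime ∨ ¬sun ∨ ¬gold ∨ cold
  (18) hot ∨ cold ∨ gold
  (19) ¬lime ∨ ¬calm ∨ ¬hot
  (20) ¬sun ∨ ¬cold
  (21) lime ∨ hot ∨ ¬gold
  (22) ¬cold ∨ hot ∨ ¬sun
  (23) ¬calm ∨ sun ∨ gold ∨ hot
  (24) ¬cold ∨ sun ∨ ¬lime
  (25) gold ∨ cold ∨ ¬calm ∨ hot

Suppose hot = False.
(lime) alone gives lime = True.
(gold) alone gives gold = True.
(¬cold) alone gives cold = False.
(sun) alone gives sun = True.
That conflicts with the unit clause (¬sun).
So every satisfying assignment has hot = True.

True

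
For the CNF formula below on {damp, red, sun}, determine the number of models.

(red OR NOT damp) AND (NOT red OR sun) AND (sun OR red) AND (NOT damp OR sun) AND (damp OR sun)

3

There are 2^3 = 8 truth assignments over (damp, red, sun).
Check each against the 5 clauses (columns in the order damp, red, sun):
  F F F  ✗ fails (sun OR red)
  F F T  ✓ satisfies all
  F T F  ✗ fails (NOT red OR sun)
  F T T  ✓ satisfies all
  T F F  ✗ fails (red OR NOT damp)
  T F T  ✗ fails (red OR NOT damp)
  T T F  ✗ fails (NOT red OR sun)
  T T T  ✓ satisfies all
3 of the 8 rows are models.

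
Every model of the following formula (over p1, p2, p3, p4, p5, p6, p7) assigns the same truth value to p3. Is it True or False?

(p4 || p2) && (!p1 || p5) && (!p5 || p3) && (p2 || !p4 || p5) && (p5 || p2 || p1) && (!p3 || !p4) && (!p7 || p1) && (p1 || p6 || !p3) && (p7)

Suppose p3 = false.
Unit clause (!p5) forces p5 = false.
Unit clause (!p1) forces p1 = false.
Unit clause (p2) forces p2 = true.
Unit clause (!p7) forces p7 = false.
Now (p7) is unsatisfied and unit — conflict.
So every satisfying assignment has p3 = True.

True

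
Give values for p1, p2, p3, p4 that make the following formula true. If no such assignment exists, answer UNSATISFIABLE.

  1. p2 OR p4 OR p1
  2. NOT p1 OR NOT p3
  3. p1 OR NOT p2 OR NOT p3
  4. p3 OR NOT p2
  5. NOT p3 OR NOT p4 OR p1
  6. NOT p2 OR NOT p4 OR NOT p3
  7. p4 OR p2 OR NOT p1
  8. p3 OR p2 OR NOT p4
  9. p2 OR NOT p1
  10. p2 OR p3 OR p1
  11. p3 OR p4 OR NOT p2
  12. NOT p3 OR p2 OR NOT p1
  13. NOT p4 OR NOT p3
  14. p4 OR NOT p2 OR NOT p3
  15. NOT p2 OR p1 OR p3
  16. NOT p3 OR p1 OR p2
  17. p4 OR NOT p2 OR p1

UNSATISFIABLE

Case p1 = false:
Case p2 = true:
(NOT p3) alone gives p3 = false.
That conflicts with the unit clause (p3).
That branch fails; take p2 = false instead.
(p4) alone gives p4 = true.
(NOT p3) alone gives p3 = false.
That conflicts with the unit clause (p3).
Either choice for p2 ends in contradiction.
That branch fails; take p1 = true instead.
(NOT p3) alone gives p3 = false.
(NOT p2) alone gives p2 = false.
That conflicts with the unit clause (p2).
Either choice for p1 ends in contradiction.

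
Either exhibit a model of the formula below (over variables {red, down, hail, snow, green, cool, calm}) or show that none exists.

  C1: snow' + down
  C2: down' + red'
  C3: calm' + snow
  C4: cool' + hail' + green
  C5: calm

The clause (calm) is unit, so calm = 1.
The clause (snow) is unit, so snow = 1.
The clause (down) is unit, so down = 1.
The clause (red') is unit, so red = 0.
Try cool = 0.
All clauses hold; hail, green can take either value.

red ↦ 0, down ↦ 1, hail ↦ 1, snow ↦ 1, green ↦ 1, cool ↦ 0, calm ↦ 1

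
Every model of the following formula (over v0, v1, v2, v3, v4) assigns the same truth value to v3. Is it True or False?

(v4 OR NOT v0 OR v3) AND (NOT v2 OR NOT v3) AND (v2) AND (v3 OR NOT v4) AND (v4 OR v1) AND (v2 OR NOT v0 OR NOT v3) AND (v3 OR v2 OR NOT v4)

Suppose v3 = true.
Unit clause (NOT v2) forces v2 = false.
Now (v2) is unsatisfied and unit — conflict.
So every satisfying assignment has v3 = False.

False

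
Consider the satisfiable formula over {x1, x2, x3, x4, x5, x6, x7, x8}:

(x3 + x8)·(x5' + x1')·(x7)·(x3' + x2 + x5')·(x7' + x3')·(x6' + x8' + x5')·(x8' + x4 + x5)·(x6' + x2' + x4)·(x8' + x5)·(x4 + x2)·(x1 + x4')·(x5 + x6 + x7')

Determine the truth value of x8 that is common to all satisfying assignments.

Suppose x8 = 0.
The clause (x3) is unit, so x3 = 1.
The clause (x7) is unit, so x7 = 1.
That conflicts with the unit clause (x7').
So every satisfying assignment has x8 = True.

True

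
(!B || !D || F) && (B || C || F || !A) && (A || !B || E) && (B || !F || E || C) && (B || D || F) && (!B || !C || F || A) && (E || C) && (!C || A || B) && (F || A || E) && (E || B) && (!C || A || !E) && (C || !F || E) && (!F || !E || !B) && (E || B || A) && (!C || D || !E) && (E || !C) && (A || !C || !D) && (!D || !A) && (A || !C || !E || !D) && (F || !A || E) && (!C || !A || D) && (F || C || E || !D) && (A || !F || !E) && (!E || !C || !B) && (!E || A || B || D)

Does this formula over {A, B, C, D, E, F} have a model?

Yes

Branch on E: set E = true.
Branch on C: set C = false.
Branch on F: set F = false.
Branch on B: set B = true.
Unit clause (!D) forces D = false.
All clauses hold; A can take either value.
A satisfying assignment: A: true; B: true; C: false; D: false; E: true; F: false.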